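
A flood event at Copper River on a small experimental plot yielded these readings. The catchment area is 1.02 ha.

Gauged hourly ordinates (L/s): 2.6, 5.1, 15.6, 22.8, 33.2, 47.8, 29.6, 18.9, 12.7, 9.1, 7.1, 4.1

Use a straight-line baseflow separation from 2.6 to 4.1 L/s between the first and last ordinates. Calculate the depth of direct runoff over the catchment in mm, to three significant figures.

d ≈ 59.4 mm

Direct runoff: 0.00, 2.36, 12.73, 19.79, 30.05, 44.52, 26.18, 15.35, 9.01, 5.27, 3.14, 0.00 L/s; ΣQ_DR = 168.4 L/s.
V = ΣQ_DR · Δt = 168.4 × 3600 s = 6.062 × 10^5 L.
Over A = 1.02 ha, depth = V / A = 59.4 mm.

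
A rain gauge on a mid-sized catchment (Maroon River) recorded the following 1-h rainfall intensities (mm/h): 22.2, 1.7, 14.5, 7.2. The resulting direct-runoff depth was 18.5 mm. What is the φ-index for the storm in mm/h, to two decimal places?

φ ≈ 9.10 mm/h

Only the 2 blocks with intensity above φ contribute runoff: 22.2, 14.5 mm/h.
Σ(I−φ)·Δt = d  ⇒  (22.2+14.5 − 2φ)·1 = 18.5
φ = (36.70 − 18.5/1) / 2 = 9.10 mm/h.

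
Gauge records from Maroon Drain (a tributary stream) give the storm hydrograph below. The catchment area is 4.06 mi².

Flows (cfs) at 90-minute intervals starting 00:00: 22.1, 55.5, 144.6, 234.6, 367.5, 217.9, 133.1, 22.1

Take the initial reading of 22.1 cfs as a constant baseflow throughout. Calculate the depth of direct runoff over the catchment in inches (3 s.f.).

Direct runoff: 0.0, 33.4, 122.5, 212.5, 345.4, 195.8, 111.0, 0.0 cfs; ΣQ_DR = 1021 cfs.
V = ΣQ_DR · Δt = 1021 × 5400 s = 5.511 × 10^6 ft³.
Over A = 4.06 mi², depth = V / A = 0.584 in.

d ≈ 0.584 in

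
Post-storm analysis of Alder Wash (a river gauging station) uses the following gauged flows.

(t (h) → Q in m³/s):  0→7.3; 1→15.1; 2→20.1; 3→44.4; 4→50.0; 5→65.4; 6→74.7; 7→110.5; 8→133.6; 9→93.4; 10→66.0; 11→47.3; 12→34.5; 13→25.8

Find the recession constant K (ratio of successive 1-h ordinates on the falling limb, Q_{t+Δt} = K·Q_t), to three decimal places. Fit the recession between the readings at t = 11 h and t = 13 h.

K ≈ 0.739

Using the recession-limb readings at t = 11 h and t = 13 h: Q falls from 47.3 to 25.8 m³/s over 2 intervals.
K = (Q₂/Q₁)^(1/2) = (25.8/47.3)^(1/2) = 0.739.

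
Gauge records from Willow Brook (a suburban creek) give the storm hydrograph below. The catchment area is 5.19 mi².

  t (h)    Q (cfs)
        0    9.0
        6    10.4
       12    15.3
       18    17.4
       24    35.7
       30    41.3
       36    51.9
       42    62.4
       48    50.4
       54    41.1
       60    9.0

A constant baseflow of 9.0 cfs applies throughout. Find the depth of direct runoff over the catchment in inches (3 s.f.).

d ≈ 0.439 in

Direct runoff: 0.0, 1.4, 6.3, 8.4, 26.7, 32.3, 42.9, 53.4, 41.4, 32.1, 0.0 cfs; ΣQ_DR = 244.9 cfs.
V = ΣQ_DR · Δt = 244.9 × 21600 s = 5.290 × 10^6 ft³.
Over A = 5.19 mi², depth = V / A = 0.439 in.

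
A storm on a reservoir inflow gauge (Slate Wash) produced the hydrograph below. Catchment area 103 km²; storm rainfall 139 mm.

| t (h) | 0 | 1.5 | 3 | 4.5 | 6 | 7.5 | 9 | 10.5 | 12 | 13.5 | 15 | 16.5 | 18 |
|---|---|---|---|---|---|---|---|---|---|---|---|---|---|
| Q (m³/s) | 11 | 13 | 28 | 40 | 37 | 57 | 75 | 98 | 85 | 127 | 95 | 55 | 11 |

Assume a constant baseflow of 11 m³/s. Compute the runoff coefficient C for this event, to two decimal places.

C ≈ 0.22

ΣQ_DR = 589.0 m³/s; V = ΣQ_DR·Δt = 3.181 × 10^6 m³.
Runoff depth d = V / A = 30.88 mm.
C = d / P = 30.88 / 139 = 0.22.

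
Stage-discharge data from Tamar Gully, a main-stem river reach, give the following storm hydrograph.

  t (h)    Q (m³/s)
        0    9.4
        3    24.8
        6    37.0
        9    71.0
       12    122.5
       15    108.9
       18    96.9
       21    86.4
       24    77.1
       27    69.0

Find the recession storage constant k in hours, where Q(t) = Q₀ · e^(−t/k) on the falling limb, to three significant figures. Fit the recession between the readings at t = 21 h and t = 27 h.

On the falling limb, Q drops from 86.4 to 69.0 m³/s between t = 21 h and t = 27 h (Δt = 6 h).
k = −Δt / ln(Q₂/Q₁) = −6 / ln(69.0/86.4) = 26.7 h.

k ≈ 26.7 h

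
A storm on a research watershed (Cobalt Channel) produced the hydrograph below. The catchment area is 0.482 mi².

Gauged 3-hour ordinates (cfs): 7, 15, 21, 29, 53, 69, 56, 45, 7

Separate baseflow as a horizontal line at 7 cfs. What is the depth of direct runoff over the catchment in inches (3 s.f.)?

d ≈ 2.31 in

Direct runoff: 0.0, 8.0, 14.0, 22.0, 46.0, 62.0, 49.0, 38.0, 0.0 cfs; ΣQ_DR = 239.0 cfs.
V = ΣQ_DR · Δt = 239.0 × 10800 s = 2.581 × 10^6 ft³.
Over A = 0.482 mi², depth = V / A = 2.31 in.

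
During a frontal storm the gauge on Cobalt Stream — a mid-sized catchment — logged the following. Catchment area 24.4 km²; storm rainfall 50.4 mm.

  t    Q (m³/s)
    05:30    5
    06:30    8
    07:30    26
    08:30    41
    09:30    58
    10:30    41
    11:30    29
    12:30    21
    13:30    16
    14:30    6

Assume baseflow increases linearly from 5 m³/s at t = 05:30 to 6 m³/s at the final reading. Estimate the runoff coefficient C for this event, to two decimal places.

C ≈ 0.57

ΣQ_DR = 196.0 m³/s; V = ΣQ_DR·Δt = 7.056 × 10^5 m³.
Runoff depth d = V / A = 28.92 mm.
C = d / P = 28.92 / 50.4 = 0.57.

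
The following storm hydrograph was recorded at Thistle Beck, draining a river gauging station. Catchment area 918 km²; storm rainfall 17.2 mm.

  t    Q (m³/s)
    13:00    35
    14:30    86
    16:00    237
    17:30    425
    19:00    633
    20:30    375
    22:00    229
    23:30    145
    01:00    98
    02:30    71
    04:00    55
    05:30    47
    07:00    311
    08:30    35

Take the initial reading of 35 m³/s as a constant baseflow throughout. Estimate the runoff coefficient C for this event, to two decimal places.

C ≈ 0.78

ΣQ_DR = 2292 m³/s; V = ΣQ_DR·Δt = 1.238 × 10^7 m³.
Runoff depth d = V / A = 13.48 mm.
C = d / P = 13.48 / 17.2 = 0.78.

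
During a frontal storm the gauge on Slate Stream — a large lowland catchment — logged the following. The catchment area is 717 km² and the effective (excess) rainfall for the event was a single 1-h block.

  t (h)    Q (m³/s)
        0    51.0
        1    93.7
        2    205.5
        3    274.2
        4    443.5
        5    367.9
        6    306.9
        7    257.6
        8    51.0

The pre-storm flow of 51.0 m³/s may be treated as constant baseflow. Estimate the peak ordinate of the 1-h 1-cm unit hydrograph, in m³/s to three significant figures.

Direct runoff: 0.0, 42.7, 154.5, 223.2, 392.5, 316.9, 255.9, 206.6, 0.0 m³/s; ΣQ_DR = 1592 m³/s, peak = 392.5 m³/s.
Runoff depth d = ΣQ_DR·Δt / A = 1592 × 3600 / (717 km²) = 7.995 mm.
The 1-cm UH is the DRH scaled by (10 mm)/d, so U_p = 392.5 × 10/7.995 = 491 m³/s.

U_p ≈ 491 m³/s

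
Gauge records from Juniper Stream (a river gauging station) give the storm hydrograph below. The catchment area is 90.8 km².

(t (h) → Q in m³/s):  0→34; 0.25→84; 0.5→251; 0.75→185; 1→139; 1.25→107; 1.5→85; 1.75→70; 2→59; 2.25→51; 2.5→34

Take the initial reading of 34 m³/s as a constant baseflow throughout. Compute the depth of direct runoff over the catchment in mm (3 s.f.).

Direct runoff: 0.0, 50.0, 217.0, 151.0, 105.0, 73.0, 51.0, 36.0, 25.0, 17.0, 0.0 m³/s; ΣQ_DR = 725.0 m³/s.
V = ΣQ_DR · Δt = 725.0 × 900 s = 6.525 × 10^5 m³.
Over A = 90.8 km², depth = V / A = 7.19 mm.

d ≈ 7.19 mm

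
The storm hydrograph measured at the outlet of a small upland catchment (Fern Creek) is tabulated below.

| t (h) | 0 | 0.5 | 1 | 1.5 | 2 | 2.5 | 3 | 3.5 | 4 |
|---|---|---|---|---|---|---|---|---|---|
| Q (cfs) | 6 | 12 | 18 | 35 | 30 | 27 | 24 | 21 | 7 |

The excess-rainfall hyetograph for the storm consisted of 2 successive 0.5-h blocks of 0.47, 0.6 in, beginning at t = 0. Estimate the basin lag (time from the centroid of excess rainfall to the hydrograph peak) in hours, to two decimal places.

Centroid of excess rainfall: t_c = Σ P_i·t̄_i / ΣP_i = 0.5304 h (block centres at 0.25, 0.75 h).
Hydrograph peak occurs at t = 1.5 h, so basin lag t_L = 1.5 − 0.5304 = 0.97 h.

t_L ≈ 0.97 h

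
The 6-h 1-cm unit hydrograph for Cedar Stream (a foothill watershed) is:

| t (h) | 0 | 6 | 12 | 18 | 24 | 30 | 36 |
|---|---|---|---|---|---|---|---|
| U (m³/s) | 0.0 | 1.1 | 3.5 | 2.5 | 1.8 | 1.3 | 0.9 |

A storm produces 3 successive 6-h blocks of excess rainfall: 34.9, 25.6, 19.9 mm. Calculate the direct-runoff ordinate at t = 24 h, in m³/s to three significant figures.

By discrete convolution, Q_j = Σ (P_i / 10 mm) · U_{j−i}.
At t = 24 h (j=4): Q = (34.9/10)·1.8 + (25.6/10)·2.5 + (19.9/10)·3.5 = 19.6 m³/s.

Q ≈ 19.6 m³/s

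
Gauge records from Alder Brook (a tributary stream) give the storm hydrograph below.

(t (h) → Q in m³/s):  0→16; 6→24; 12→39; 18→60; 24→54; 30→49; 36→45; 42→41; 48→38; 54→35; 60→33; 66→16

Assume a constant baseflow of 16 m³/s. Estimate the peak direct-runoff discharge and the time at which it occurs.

Q_p = 44.0 m³/s at t = 18 h

Subtracting baseflow gives direct-runoff ordinates: 0.0, 8.0, 23.0, 44.0, 38.0, 33.0, 29.0, 25.0, 22.0, 19.0, 17.0, 0.0 m³/s.
The maximum is 44.0 m³/s, occurring at the reading for t = 18 h.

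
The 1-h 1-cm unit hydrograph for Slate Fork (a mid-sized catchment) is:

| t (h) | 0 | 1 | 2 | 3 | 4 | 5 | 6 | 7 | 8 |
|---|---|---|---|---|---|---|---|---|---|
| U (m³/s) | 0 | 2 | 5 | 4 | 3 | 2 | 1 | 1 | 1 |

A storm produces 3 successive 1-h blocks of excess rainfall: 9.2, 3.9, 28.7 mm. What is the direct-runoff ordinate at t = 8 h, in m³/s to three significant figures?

Q ≈ 4.18 m³/s

By discrete convolution, Q_j = Σ (P_i / 10 mm) · U_{j−i}.
At t = 8 h (j=8): Q = (9.2/10)·1 + (3.9/10)·1 + (28.7/10)·1 = 4.18 m³/s.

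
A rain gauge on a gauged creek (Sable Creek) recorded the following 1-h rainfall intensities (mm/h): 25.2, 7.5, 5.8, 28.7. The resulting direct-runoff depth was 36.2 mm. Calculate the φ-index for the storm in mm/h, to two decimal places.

φ ≈ 8.85 mm/h

Only the 2 blocks with intensity above φ contribute runoff: 25.2, 28.7 mm/h.
Σ(I−φ)·Δt = d  ⇒  (25.2+28.7 − 2φ)·1 = 36.2
φ = (53.90 − 36.2/1) / 2 = 8.85 mm/h.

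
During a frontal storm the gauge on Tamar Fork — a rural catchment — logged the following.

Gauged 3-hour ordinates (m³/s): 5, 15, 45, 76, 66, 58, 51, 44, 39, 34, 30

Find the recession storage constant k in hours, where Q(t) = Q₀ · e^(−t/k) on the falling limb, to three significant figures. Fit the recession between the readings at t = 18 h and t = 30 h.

On the falling limb, Q drops from 51 to 30 m³/s between t = 18 h and t = 30 h (Δt = 12 h).
k = −Δt / ln(Q₂/Q₁) = −12 / ln(30/51) = 22.6 h.

k ≈ 22.6 h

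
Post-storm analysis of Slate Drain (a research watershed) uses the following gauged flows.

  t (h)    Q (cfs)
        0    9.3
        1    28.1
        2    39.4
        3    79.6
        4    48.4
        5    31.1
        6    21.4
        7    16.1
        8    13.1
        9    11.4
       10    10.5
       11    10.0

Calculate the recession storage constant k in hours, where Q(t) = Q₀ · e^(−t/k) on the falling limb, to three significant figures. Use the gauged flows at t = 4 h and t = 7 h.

k ≈ 2.73 h

On the falling limb, Q drops from 48.4 to 16.1 cfs between t = 4 h and t = 7 h (Δt = 3 h).
k = −Δt / ln(Q₂/Q₁) = −3 / ln(16.1/48.4) = 2.73 h.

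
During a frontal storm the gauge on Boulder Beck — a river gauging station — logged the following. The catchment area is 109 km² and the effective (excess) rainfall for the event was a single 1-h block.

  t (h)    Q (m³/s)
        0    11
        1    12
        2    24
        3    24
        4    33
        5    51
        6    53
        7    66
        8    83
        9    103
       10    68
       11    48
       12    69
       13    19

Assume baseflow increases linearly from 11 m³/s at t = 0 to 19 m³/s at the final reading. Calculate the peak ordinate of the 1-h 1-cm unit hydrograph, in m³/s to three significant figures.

U_p ≈ 57.7 m³/s

Direct runoff: 0.00, 0.38, 11.77, 11.15, 19.54, 36.92, 38.31, 50.69, 67.08, 86.46, 50.85, 30.23, 50.62, 0.00 m³/s; ΣQ_DR = 454.0 m³/s, peak = 86.46 m³/s.
Runoff depth d = ΣQ_DR·Δt / A = 454.0 × 3600 / (109 km²) = 14.99 mm.
The 1-cm UH is the DRH scaled by (10 mm)/d, so U_p = 86.46 × 10/14.99 = 57.7 m³/s.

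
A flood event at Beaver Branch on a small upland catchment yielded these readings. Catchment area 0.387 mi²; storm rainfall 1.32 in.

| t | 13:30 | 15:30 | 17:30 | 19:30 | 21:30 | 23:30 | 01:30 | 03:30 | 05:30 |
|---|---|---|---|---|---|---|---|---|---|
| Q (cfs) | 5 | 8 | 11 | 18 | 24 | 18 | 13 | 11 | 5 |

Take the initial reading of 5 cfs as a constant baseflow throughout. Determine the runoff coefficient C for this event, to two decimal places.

C ≈ 0.41

ΣQ_DR = 68.00 cfs; V = ΣQ_DR·Δt = 4.896 × 10^5 ft³.
Runoff depth d = V / A = 0.5446 in.
C = d / P = 0.5446 / 1.32 = 0.41.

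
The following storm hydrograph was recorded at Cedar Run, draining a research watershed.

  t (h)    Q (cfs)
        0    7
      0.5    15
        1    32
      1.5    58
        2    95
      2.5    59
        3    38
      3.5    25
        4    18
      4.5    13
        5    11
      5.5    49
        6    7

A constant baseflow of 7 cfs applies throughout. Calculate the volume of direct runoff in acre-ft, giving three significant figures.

V ≈ 13.9 acre-ft

Direct-runoff ordinates (Q − Q_b): 0.0, 8.0, 25.0, 51.0, 88.0, 52.0, 31.0, 18.0, 11.0, 6.0, 4.0, 42.0, 0.0 cfs.
ΣQ_DR = 336.0 cfs.
With Δt = 0.5 h = 1800 s, V = ΣQ_DR · Δt = 336.0 × 1800 = 6.05 × 10^5 ft³ = 13.9 acre-ft.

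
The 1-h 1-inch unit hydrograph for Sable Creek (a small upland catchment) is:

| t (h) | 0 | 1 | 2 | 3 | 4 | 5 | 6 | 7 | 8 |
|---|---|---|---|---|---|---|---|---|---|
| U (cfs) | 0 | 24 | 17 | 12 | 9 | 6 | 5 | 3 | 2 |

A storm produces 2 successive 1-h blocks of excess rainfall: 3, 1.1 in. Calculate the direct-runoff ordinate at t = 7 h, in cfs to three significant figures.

By discrete convolution, Q_j = Σ (P_i / 1 in) · U_{j−i}.
At t = 7 h (j=7): Q = (3/1)·3 + (1.1/1)·5 = 14.5 cfs.

Q ≈ 14.5 cfs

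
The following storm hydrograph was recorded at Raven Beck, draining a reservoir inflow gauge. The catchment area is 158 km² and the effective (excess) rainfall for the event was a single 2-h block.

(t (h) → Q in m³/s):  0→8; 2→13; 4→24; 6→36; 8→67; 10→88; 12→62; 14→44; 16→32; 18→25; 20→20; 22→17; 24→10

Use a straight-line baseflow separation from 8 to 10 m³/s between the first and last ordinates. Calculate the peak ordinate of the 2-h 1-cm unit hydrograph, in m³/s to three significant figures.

Direct runoff: 0.00, 4.83, 15.67, 27.50, 58.33, 79.17, 53.00, 34.83, 22.67, 15.50, 10.33, 7.17, 0.00 m³/s; ΣQ_DR = 329.0 m³/s, peak = 79.17 m³/s.
Runoff depth d = ΣQ_DR·Δt / A = 329.0 × 7200 / (158 km²) = 14.99 mm.
The 1-cm UH is the DRH scaled by (10 mm)/d, so U_p = 79.17 × 10/14.99 = 52.8 m³/s.

U_p ≈ 52.8 m³/s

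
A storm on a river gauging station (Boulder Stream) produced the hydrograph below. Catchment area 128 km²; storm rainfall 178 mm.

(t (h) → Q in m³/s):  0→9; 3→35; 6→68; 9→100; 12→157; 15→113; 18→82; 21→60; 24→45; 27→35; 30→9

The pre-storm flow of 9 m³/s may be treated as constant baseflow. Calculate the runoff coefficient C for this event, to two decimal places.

ΣQ_DR = 614.0 m³/s; V = ΣQ_DR·Δt = 6.631 × 10^6 m³.
Runoff depth d = V / A = 51.81 mm.
C = d / P = 51.81 / 178 = 0.29.

C ≈ 0.29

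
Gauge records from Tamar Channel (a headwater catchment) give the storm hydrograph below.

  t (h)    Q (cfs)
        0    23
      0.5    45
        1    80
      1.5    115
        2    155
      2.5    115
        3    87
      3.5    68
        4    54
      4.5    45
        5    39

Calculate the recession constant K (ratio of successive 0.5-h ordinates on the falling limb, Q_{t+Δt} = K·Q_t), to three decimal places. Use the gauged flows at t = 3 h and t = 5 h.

Using the recession-limb readings at t = 3 h and t = 5 h: Q falls from 87 to 39 cfs over 4 intervals.
K = (Q₂/Q₁)^(1/4) = (39/87)^(1/4) = 0.818.

K ≈ 0.818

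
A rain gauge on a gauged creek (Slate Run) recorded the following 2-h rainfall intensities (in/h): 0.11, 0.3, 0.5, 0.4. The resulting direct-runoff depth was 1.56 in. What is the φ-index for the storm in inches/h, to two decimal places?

φ ≈ 0.14 in/h

Only the 3 blocks with intensity above φ contribute runoff: 0.3, 0.5, 0.4 in/h.
Σ(I−φ)·Δt = d  ⇒  (0.3+0.5+0.4 − 3φ)·2 = 1.56
φ = (1.200 − 1.56/2) / 3 = 0.14 in/h.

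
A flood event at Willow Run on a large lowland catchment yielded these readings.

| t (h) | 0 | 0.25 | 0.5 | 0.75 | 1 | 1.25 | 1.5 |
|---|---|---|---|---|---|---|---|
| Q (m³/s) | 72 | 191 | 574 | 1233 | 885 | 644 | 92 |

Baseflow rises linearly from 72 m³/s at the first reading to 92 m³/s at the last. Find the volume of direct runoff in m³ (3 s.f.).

V ≈ 2.81 × 10^6 m³

Direct-runoff ordinates (Q − Q_b): 0.00, 115.67, 495.33, 1151.00, 799.67, 555.33, 0.00 m³/s.
ΣQ_DR = 3117 m³/s.
With Δt = 0.25 h = 900 s, V = ΣQ_DR · Δt = 3117 × 900 = 2.81 × 10^6 m³.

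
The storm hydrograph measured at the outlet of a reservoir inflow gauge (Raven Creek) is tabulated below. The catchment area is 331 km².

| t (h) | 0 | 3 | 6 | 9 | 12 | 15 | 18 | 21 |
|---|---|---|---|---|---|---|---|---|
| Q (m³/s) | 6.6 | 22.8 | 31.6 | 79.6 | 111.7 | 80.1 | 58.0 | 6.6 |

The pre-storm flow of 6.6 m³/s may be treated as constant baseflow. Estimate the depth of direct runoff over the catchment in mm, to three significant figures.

Direct runoff: 0.0, 16.2, 25.0, 73.0, 105.1, 73.5, 51.4, 0.0 m³/s; ΣQ_DR = 344.2 m³/s.
V = ΣQ_DR · Δt = 344.2 × 10800 s = 3.717 × 10^6 m³.
Over A = 331 km², depth = V / A = 11.2 mm.

d ≈ 11.2 mm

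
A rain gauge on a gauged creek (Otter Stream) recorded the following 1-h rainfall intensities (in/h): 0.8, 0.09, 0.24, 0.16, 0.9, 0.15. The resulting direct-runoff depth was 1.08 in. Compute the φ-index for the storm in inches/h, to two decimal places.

φ ≈ 0.31 in/h

Only the 2 blocks with intensity above φ contribute runoff: 0.8, 0.9 in/h.
Σ(I−φ)·Δt = d  ⇒  (0.8+0.9 − 2φ)·1 = 1.08
φ = (1.700 − 1.08/1) / 2 = 0.31 in/h.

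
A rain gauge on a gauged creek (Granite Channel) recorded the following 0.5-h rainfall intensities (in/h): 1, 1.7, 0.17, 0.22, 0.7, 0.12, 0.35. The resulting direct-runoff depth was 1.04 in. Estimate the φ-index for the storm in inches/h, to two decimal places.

φ ≈ 0.44 in/h

Only the 3 blocks with intensity above φ contribute runoff: 1, 1.7, 0.7 in/h.
Σ(I−φ)·Δt = d  ⇒  (1+1.7+0.7 − 3φ)·0.5 = 1.04
φ = (3.400 − 1.04/0.5) / 3 = 0.44 in/h.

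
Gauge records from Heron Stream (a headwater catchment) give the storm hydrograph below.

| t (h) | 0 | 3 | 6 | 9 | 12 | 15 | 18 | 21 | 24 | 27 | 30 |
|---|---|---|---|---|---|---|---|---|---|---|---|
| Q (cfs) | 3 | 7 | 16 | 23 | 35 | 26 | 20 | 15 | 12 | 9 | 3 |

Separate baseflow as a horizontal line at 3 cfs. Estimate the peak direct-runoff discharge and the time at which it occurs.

Subtracting baseflow gives direct-runoff ordinates: 0.0, 4.0, 13.0, 20.0, 32.0, 23.0, 17.0, 12.0, 9.0, 6.0, 0.0 cfs.
The maximum is 32.0 cfs, occurring at the reading for t = 12 h.

Q_p = 32.0 cfs at t = 12 h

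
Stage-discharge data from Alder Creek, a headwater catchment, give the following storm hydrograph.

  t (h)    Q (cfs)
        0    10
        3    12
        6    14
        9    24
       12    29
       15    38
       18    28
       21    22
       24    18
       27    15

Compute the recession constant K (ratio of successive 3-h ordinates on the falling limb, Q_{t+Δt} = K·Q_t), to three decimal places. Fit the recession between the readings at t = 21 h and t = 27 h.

K ≈ 0.826

Using the recession-limb readings at t = 21 h and t = 27 h: Q falls from 22 to 15 cfs over 2 intervals.
K = (Q₂/Q₁)^(1/2) = (15/22)^(1/2) = 0.826.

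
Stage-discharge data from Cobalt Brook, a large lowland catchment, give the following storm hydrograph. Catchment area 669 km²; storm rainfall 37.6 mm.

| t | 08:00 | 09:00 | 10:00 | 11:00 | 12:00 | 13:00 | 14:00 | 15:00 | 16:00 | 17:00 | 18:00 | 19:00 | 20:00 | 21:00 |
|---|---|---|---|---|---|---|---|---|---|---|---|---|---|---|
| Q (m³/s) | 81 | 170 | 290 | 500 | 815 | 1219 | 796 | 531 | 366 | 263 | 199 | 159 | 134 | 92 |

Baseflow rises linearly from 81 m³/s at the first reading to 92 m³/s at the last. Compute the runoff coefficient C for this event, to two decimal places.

C ≈ 0.63

ΣQ_DR = 4404 m³/s; V = ΣQ_DR·Δt = 1.585 × 10^7 m³.
Runoff depth d = V / A = 23.70 mm.
C = d / P = 23.70 / 37.6 = 0.63.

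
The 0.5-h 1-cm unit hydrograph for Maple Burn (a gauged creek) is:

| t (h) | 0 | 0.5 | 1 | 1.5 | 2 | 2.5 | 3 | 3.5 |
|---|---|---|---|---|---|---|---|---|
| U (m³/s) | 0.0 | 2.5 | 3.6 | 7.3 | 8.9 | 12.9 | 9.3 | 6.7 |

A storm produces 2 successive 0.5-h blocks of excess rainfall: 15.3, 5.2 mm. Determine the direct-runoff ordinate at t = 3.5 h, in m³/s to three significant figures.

By discrete convolution, Q_j = Σ (P_i / 10 mm) · U_{j−i}.
At t = 3.5 h (j=7): Q = (15.3/10)·6.7 + (5.2/10)·9.3 = 15.1 m³/s.

Q ≈ 15.1 m³/s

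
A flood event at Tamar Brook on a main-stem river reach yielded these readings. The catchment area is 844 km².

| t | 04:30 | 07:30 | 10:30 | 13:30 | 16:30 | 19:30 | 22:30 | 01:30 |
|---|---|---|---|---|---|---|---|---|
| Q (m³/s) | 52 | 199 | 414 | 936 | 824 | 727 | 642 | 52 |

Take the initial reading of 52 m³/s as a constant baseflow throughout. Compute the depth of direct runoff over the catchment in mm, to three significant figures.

Direct runoff: 0.0, 147.0, 362.0, 884.0, 772.0, 675.0, 590.0, 0.0 m³/s; ΣQ_DR = 3430 m³/s.
V = ΣQ_DR · Δt = 3430 × 10800 s = 3.704 × 10^7 m³.
Over A = 844 km², depth = V / A = 43.9 mm.

d ≈ 43.9 mm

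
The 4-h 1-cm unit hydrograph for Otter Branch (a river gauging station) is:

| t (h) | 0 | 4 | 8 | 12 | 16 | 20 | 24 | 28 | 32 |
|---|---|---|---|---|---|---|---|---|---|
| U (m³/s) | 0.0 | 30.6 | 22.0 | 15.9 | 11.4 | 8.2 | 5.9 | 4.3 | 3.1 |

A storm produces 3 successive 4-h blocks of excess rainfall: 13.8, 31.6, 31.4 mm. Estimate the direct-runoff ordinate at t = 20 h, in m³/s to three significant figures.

By discrete convolution, Q_j = Σ (P_i / 10 mm) · U_{j−i}.
At t = 20 h (j=5): Q = (13.8/10)·8.2 + (31.6/10)·11.4 + (31.4/10)·15.9 = 97.3 m³/s.

Q ≈ 97.3 m³/s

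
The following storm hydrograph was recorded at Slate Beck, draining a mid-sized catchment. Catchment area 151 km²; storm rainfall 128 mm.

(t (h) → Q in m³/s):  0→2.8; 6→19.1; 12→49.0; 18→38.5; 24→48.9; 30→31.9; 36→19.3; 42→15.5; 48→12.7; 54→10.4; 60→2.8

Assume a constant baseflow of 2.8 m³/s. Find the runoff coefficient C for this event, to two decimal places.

ΣQ_DR = 220.1 m³/s; V = ΣQ_DR·Δt = 4.754 × 10^6 m³.
Runoff depth d = V / A = 31.48 mm.
C = d / P = 31.48 / 128 = 0.25.

C ≈ 0.25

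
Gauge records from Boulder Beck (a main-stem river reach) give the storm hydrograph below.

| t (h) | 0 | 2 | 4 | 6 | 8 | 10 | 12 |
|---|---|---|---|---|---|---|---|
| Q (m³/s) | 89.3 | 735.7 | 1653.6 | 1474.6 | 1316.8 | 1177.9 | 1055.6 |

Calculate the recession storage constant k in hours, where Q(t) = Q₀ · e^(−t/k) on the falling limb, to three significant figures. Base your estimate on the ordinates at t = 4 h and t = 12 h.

On the falling limb, Q drops from 1653.6 to 1055.6 m³/s between t = 4 h and t = 12 h (Δt = 8 h).
k = −Δt / ln(Q₂/Q₁) = −8 / ln(1055.6/1653.6) = 17.8 h.

k ≈ 17.8 h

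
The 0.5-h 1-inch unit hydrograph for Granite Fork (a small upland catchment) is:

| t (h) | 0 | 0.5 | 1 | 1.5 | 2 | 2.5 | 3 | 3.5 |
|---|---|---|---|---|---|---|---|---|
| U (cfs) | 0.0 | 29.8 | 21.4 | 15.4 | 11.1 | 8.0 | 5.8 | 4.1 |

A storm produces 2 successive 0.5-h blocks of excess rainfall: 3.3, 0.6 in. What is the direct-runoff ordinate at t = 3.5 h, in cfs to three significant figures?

By discrete convolution, Q_j = Σ (P_i / 1 in) · U_{j−i}.
At t = 3.5 h (j=7): Q = (3.3/1)·4.1 + (0.6/1)·5.8 = 17.0 cfs.

Q ≈ 17.0 cfs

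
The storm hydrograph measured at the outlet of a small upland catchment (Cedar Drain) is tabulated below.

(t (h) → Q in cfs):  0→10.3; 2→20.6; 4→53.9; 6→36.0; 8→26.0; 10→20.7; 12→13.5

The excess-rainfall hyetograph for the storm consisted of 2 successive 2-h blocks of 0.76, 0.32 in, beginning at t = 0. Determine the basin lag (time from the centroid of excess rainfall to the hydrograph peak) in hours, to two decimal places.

t_L ≈ 2.41 h

Centroid of excess rainfall: t_c = Σ P_i·t̄_i / ΣP_i = 1.5926 h (block centres at 1, 3 h).
Hydrograph peak occurs at t = 4 h, so basin lag t_L = 4 − 1.5926 = 2.41 h.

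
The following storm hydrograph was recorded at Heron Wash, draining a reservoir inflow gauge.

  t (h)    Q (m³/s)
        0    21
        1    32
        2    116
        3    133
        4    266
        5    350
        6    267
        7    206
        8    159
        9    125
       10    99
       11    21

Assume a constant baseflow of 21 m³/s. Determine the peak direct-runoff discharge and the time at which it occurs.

Subtracting baseflow gives direct-runoff ordinates: 0.0, 11.0, 95.0, 112.0, 245.0, 329.0, 246.0, 185.0, 138.0, 104.0, 78.0, 0.0 m³/s.
The maximum is 329.0 m³/s, occurring at the reading for t = 5 h.

Q_p = 329.0 m³/s at t = 5 h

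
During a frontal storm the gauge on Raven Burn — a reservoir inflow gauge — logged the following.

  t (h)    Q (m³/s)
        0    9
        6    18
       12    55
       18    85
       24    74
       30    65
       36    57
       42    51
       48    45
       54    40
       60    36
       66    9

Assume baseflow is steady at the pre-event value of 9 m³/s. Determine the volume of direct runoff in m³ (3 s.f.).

Direct-runoff ordinates (Q − Q_b): 0.0, 9.0, 46.0, 76.0, 65.0, 56.0, 48.0, 42.0, 36.0, 31.0, 27.0, 0.0 m³/s.
ΣQ_DR = 436.0 m³/s.
With Δt = 6 h = 21600 s, V = ΣQ_DR · Δt = 436.0 × 21600 = 9.42 × 10^6 m³.

V ≈ 9.42 × 10^6 m³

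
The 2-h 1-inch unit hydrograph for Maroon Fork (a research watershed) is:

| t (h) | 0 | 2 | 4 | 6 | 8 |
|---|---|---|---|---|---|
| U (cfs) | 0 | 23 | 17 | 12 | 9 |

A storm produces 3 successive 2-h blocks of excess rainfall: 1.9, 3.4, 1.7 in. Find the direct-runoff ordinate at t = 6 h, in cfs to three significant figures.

Q ≈ 120 cfs

By discrete convolution, Q_j = Σ (P_i / 1 in) · U_{j−i}.
At t = 6 h (j=3): Q = (1.9/1)·12 + (3.4/1)·17 + (1.7/1)·23 = 120 cfs.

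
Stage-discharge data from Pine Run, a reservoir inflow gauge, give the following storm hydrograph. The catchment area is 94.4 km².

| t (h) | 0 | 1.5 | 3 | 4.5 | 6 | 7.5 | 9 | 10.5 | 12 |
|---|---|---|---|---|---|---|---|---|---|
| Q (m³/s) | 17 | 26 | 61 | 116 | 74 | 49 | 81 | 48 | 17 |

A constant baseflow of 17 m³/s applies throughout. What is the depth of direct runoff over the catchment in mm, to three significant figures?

Direct runoff: 0.0, 9.0, 44.0, 99.0, 57.0, 32.0, 64.0, 31.0, 0.0 m³/s; ΣQ_DR = 336.0 m³/s.
V = ΣQ_DR · Δt = 336.0 × 5400 s = 1.814 × 10^6 m³.
Over A = 94.4 km², depth = V / A = 19.2 mm.

d ≈ 19.2 mm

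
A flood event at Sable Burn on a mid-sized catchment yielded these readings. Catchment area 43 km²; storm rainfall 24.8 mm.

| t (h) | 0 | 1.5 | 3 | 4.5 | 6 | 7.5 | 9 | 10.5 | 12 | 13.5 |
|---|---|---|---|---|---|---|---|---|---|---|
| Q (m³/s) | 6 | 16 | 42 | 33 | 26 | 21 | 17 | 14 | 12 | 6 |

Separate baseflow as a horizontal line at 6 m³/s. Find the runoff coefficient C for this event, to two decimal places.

C ≈ 0.67

ΣQ_DR = 133.0 m³/s; V = ΣQ_DR·Δt = 7.182 × 10^5 m³.
Runoff depth d = V / A = 16.70 mm.
C = d / P = 16.70 / 24.8 = 0.67.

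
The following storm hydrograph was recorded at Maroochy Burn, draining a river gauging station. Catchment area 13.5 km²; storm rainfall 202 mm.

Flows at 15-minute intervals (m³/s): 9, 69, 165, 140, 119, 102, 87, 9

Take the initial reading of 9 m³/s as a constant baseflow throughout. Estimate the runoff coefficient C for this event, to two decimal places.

C ≈ 0.21

ΣQ_DR = 628.0 m³/s; V = ΣQ_DR·Δt = 5.652 × 10^5 m³.
Runoff depth d = V / A = 41.87 mm.
C = d / P = 41.87 / 202 = 0.21.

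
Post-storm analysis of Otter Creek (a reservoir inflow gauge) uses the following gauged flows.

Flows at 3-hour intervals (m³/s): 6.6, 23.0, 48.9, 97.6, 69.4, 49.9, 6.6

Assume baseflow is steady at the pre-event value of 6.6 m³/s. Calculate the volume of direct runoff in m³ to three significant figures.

Direct-runoff ordinates (Q − Q_b): 0.0, 16.4, 42.3, 91.0, 62.8, 43.3, 0.0 m³/s.
ΣQ_DR = 255.8 m³/s.
With Δt = 3 h = 10800 s, V = ΣQ_DR · Δt = 255.8 × 10800 = 2.76 × 10^6 m³.

V ≈ 2.76 × 10^6 m³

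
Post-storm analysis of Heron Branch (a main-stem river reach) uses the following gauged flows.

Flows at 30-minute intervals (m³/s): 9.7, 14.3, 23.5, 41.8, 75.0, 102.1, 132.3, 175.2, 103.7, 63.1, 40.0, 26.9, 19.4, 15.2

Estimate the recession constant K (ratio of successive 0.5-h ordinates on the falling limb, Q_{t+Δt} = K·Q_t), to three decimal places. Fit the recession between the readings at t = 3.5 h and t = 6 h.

K ≈ 0.644

Using the recession-limb readings at t = 3.5 h and t = 6 h: Q falls from 175.2 to 19.4 m³/s over 5 intervals.
K = (Q₂/Q₁)^(1/5) = (19.4/175.2)^(1/5) = 0.644.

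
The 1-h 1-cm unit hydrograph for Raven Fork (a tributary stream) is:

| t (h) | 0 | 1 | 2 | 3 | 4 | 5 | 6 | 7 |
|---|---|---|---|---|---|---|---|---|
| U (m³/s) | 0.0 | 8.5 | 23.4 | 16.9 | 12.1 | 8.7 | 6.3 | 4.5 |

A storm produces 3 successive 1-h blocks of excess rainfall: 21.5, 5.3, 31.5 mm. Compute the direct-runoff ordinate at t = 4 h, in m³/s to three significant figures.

By discrete convolution, Q_j = Σ (P_i / 10 mm) · U_{j−i}.
At t = 4 h (j=4): Q = (21.5/10)·12.1 + (5.3/10)·16.9 + (31.5/10)·23.4 = 109 m³/s.

Q ≈ 109 m³/s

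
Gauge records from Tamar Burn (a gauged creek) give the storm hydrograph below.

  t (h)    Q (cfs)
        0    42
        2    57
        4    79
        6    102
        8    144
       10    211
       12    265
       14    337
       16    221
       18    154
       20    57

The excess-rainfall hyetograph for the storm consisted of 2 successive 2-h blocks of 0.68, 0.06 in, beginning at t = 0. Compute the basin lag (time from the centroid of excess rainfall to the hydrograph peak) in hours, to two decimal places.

Centroid of excess rainfall: t_c = Σ P_i·t̄_i / ΣP_i = 1.1622 h (block centres at 1, 3 h).
Hydrograph peak occurs at t = 14 h, so basin lag t_L = 14 − 1.1622 = 12.84 h.

t_L ≈ 12.84 h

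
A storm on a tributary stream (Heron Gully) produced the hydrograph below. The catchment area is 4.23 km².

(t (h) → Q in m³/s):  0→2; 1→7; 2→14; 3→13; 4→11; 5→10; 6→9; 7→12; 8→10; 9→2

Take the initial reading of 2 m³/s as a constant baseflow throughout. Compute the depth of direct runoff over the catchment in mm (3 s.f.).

Direct runoff: 0.0, 5.0, 12.0, 11.0, 9.0, 8.0, 7.0, 10.0, 8.0, 0.0 m³/s; ΣQ_DR = 70.00 m³/s.
V = ΣQ_DR · Δt = 70.00 × 3600 s = 2.520 × 10^5 m³.
Over A = 4.23 km², depth = V / A = 59.6 mm.

d ≈ 59.6 mm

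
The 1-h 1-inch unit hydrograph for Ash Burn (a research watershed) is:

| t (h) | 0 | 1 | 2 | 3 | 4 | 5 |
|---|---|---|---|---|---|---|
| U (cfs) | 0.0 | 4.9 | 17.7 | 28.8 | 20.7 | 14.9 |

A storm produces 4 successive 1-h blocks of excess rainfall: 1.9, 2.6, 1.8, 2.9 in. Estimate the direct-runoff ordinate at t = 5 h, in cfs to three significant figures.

By discrete convolution, Q_j = Σ (P_i / 1 in) · U_{j−i}.
At t = 5 h (j=5): Q = (1.9/1)·14.9 + (2.6/1)·20.7 + (1.8/1)·28.8 + (2.9/1)·17.7 = 185 cfs.

Q ≈ 185 cfs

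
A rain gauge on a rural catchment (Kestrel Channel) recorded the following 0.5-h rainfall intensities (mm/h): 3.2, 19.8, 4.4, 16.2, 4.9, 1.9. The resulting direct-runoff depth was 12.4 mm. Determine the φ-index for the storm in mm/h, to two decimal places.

φ ≈ 5.60 mm/h

Only the 2 blocks with intensity above φ contribute runoff: 19.8, 16.2 mm/h.
Σ(I−φ)·Δt = d  ⇒  (19.8+16.2 − 2φ)·0.5 = 12.4
φ = (36.00 − 12.4/0.5) / 2 = 5.60 mm/h.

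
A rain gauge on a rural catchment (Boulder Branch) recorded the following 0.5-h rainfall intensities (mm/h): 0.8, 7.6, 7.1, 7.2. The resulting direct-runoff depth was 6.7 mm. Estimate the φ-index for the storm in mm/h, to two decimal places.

φ ≈ 2.83 mm/h

Only the 3 blocks with intensity above φ contribute runoff: 7.6, 7.1, 7.2 mm/h.
Σ(I−φ)·Δt = d  ⇒  (7.6+7.1+7.2 − 3φ)·0.5 = 6.7
φ = (21.90 − 6.7/0.5) / 3 = 2.83 mm/h.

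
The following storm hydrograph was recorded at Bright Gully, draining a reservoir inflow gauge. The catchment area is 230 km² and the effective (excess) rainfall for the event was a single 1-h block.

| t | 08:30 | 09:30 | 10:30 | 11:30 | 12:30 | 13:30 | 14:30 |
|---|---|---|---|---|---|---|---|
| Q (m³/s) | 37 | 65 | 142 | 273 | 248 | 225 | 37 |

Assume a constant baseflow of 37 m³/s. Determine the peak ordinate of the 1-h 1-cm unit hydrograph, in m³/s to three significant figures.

U_p ≈ 196 m³/s

Direct runoff: 0.0, 28.0, 105.0, 236.0, 211.0, 188.0, 0.0 m³/s; ΣQ_DR = 768.0 m³/s, peak = 236.0 m³/s.
Runoff depth d = ΣQ_DR·Δt / A = 768.0 × 3600 / (230 km²) = 12.02 mm.
The 1-cm UH is the DRH scaled by (10 mm)/d, so U_p = 236.0 × 10/12.02 = 196 m³/s.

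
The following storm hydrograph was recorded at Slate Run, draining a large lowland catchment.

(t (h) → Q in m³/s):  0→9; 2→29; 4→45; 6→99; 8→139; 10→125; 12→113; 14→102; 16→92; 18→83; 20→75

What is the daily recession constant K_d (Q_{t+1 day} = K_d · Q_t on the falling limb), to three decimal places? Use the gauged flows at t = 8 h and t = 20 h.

Between t = 8 h and t = 20 h the flow falls from 139 to 75 m³/s over 6×2 h = 12 h.
Per-interval ratio K = (75/139)^(1/6) = 0.9023; K_d = K^(24/2) = 0.291.

K_d ≈ 0.291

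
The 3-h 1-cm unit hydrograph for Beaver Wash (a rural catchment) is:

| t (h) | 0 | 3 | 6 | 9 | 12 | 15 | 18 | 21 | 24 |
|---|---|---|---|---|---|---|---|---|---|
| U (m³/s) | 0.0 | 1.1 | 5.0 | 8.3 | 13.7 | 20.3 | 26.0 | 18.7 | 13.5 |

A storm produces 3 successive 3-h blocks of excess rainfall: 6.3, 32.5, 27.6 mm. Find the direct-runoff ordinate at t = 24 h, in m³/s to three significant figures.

By discrete convolution, Q_j = Σ (P_i / 10 mm) · U_{j−i}.
At t = 24 h (j=8): Q = (6.3/10)·13.5 + (32.5/10)·18.7 + (27.6/10)·26.0 = 141 m³/s.

Q ≈ 141 m³/s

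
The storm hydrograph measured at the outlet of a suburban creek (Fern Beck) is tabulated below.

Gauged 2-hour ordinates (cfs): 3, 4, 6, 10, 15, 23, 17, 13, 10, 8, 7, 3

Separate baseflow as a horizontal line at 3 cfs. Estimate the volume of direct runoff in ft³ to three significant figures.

V ≈ 5.98 × 10^5 ft³

Direct-runoff ordinates (Q − Q_b): 0.0, 1.0, 3.0, 7.0, 12.0, 20.0, 14.0, 10.0, 7.0, 5.0, 4.0, 0.0 cfs.
ΣQ_DR = 83.00 cfs.
With Δt = 2 h = 7200 s, V = ΣQ_DR · Δt = 83.00 × 7200 = 5.98 × 10^5 ft³.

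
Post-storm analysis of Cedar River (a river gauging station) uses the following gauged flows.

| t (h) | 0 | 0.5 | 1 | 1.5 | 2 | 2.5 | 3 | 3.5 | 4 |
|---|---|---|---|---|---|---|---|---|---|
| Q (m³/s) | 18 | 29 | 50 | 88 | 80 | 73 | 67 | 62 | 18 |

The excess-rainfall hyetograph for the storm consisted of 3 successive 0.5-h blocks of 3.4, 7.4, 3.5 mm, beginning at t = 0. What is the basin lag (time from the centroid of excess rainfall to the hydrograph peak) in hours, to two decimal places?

t_L ≈ 0.75 h

Centroid of excess rainfall: t_c = Σ P_i·t̄_i / ΣP_i = 0.7535 h (block centres at 0.25, 0.75, 1.25 h).
Hydrograph peak occurs at t = 1.5 h, so basin lag t_L = 1.5 − 0.7535 = 0.75 h.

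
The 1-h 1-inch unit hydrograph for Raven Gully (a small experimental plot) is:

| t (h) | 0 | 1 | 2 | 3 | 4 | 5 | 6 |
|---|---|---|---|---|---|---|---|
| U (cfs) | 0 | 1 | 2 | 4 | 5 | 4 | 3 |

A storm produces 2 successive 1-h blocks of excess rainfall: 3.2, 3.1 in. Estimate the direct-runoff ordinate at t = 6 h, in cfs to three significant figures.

Q ≈ 22.0 cfs

By discrete convolution, Q_j = Σ (P_i / 1 in) · U_{j−i}.
At t = 6 h (j=6): Q = (3.2/1)·3 + (3.1/1)·4 = 22.0 cfs.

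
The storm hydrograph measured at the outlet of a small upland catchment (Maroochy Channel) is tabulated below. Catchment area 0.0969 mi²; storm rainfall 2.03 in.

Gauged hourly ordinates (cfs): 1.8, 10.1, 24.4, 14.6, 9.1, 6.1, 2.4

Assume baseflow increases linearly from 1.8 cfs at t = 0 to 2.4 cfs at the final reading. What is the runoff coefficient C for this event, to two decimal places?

C ≈ 0.42

ΣQ_DR = 53.80 cfs; V = ΣQ_DR·Δt = 1.937 × 10^5 ft³.
Runoff depth d = V / A = 0.8603 in.
C = d / P = 0.8603 / 2.03 = 0.42.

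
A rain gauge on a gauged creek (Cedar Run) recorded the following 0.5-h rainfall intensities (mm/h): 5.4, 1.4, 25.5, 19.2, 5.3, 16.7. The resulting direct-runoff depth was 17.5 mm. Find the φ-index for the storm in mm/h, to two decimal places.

φ ≈ 8.80 mm/h

Only the 3 blocks with intensity above φ contribute runoff: 25.5, 19.2, 16.7 mm/h.
Σ(I−φ)·Δt = d  ⇒  (25.5+19.2+16.7 − 3φ)·0.5 = 17.5
φ = (61.40 − 17.5/0.5) / 3 = 8.80 mm/h.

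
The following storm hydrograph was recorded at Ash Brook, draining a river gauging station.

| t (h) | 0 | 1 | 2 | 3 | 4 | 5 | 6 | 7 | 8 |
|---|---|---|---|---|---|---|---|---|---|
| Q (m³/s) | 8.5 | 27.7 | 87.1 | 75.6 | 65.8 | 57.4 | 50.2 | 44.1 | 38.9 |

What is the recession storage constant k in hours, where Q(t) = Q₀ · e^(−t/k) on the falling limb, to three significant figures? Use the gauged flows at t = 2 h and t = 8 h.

k ≈ 7.44 h

On the falling limb, Q drops from 87.1 to 38.9 m³/s between t = 2 h and t = 8 h (Δt = 6 h).
k = −Δt / ln(Q₂/Q₁) = −6 / ln(38.9/87.1) = 7.44 h.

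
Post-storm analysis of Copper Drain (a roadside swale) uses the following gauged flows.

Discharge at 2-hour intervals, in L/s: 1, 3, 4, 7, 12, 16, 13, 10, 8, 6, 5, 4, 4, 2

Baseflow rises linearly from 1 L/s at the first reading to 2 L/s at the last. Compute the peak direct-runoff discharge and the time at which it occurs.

Q_p = 14.62 L/s at t = 10 h

Subtracting baseflow gives direct-runoff ordinates: 0.00, 1.92, 2.85, 5.77, 10.69, 14.62, 11.54, 8.46, 6.38, 4.31, 3.23, 2.15, 2.08, 0.00 L/s.
The maximum is 14.62 L/s, occurring at the reading for t = 10 h.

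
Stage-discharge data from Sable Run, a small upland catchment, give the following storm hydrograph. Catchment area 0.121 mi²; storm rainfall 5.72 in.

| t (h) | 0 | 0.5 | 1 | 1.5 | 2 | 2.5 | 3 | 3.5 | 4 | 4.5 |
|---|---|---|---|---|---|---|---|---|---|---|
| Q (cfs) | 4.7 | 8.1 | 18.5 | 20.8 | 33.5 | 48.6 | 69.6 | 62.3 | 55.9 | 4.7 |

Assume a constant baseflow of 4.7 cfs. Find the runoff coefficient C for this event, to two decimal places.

C ≈ 0.31

ΣQ_DR = 279.7 cfs; V = ΣQ_DR·Δt = 5.035 × 10^5 ft³.
Runoff depth d = V / A = 1.791 in.
C = d / P = 1.791 / 5.72 = 0.31.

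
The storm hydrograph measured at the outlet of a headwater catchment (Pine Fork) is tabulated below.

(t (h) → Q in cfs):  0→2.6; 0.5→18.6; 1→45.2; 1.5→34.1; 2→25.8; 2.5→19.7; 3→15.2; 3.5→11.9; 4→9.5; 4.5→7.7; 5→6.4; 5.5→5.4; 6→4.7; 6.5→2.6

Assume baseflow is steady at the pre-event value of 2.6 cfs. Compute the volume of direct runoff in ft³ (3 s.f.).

V ≈ 3.11 × 10^5 ft³

Direct-runoff ordinates (Q − Q_b): 0.0, 16.0, 42.6, 31.5, 23.2, 17.1, 12.6, 9.3, 6.9, 5.1, 3.8, 2.8, 2.1, 0.0 cfs.
ΣQ_DR = 173.0 cfs.
With Δt = 0.5 h = 1800 s, V = ΣQ_DR · Δt = 173.0 × 1800 = 3.11 × 10^5 ft³.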